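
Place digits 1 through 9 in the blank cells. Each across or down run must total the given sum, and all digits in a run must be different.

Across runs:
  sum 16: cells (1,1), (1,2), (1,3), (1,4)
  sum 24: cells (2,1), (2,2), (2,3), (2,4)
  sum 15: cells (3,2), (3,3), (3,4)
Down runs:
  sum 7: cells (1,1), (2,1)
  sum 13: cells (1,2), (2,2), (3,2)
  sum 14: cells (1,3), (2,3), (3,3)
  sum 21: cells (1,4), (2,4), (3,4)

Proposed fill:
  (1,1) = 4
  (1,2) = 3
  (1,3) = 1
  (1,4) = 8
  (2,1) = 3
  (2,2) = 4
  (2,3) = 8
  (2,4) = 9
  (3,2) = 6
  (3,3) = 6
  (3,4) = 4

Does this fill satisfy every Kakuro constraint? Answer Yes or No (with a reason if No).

No — the across run (3,2)–(3,4) sums to 16, not 15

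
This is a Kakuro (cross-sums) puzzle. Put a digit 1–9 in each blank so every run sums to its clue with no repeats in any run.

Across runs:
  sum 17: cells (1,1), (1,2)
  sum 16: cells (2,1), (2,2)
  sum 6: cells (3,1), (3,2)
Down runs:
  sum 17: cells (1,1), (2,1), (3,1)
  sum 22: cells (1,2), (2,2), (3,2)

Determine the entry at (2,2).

9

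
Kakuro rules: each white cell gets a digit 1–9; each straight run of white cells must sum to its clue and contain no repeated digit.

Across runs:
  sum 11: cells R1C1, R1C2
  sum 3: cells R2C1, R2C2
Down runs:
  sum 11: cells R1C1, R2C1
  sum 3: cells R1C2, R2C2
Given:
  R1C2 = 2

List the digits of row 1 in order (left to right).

9, 2

3 in 2 cells must be {1,2}.
R1C1 = 11 − 2 = 9 completes the 11 across.
R2C1 = 11 − 9 = 2 completes the 11 down.
R2C2 = 3 − 2 = 1 completes the 3 across.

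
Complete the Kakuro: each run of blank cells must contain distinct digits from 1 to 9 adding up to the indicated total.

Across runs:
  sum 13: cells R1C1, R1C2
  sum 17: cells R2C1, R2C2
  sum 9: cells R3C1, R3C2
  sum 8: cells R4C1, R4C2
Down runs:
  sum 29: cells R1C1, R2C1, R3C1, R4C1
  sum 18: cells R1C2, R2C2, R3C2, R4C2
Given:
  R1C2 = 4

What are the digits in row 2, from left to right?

17 in 2 cells must be {8,9}; 29 in 4 cells must be {5,7,8,9}.
R1C1 = 13 − 4 = 9 completes the 13 across.
Given what's placed, R2C1 must be 8 to fit the 17 across and 29 down.
R2C2 = 17 − 8 = 9 completes the 17 across.
No cell is forced outright now. R3C1 can only be 5 or 7 (the digits allowed by both its 9 across and its 29 down). If R3C1 = 5: then R3C2 would have to be in {4} for the 9 across but in {2,3} for the 18 down — contradiction. So R3C1 = 7.
R3C2 = 9 − 7 = 2 completes the 9 across.
R4C1 = 29 − 24 = 5 completes the 29 down.
R4C2 = 8 − 5 = 3 completes the 8 across.

8 9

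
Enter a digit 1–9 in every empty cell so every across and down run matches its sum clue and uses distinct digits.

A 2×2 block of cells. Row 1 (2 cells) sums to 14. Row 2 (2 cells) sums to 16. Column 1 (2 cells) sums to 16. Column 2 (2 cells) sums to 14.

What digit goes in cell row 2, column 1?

16 in 2 cells must be {7,9}.
The 14 across and the 16 down share only 9, so (1,1) = 9.
(1,2) = 14 − 9 = 5 completes the 14 across.
(2,1) = 16 − 9 = 7 completes the 16 down.
(2,2) = 16 − 7 = 9 completes the 16 across.

7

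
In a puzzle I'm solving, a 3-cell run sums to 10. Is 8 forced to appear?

Counterexample: {1,2,7} sums to 10 without using 8.

No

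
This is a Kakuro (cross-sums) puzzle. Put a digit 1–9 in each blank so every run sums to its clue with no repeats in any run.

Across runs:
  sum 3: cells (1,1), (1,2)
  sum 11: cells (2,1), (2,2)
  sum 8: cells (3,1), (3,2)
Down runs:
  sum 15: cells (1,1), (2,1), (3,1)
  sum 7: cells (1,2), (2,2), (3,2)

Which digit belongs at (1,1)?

2

3 in 2 cells must be {1,2}; 7 in 3 cells must be {1,2,4}.
Nothing is forced directly, so branch on (2,2), whose candidates are 2 or 4. If (2,2) = 2: that forces (1,2) = 1, (2,1) = 9, after which (3,2) would have to be in {1,2,3,5,6,7} for the 8 across but in {4} for the 7 down — contradiction. So (2,2) = 4.
(2,1) = 11 − 4 = 7 completes the 11 across.
Given what's placed, (1,1) must be 2 to fit the 3 across and 15 down.
(1,2) = 3 − 2 = 1 completes the 3 across.
(3,1) = 15 − 9 = 6 completes the 15 down.
(3,2) = 8 − 6 = 2 completes the 8 across.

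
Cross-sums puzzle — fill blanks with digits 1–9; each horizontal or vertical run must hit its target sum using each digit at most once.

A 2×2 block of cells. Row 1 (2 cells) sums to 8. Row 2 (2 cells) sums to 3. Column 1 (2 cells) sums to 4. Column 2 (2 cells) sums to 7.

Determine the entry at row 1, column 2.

3 in 2 cells must be {1,2}; 4 in 2 cells must be {1,3}.
The 3 across and the 4 down share only 1, so (2,1) = 1.
(2,2) = 3 − 1 = 2 completes the 3 across.
(1,1) = 4 − 1 = 3 completes the 4 down.
(1,2) = 8 − 3 = 5 completes the 8 across.

5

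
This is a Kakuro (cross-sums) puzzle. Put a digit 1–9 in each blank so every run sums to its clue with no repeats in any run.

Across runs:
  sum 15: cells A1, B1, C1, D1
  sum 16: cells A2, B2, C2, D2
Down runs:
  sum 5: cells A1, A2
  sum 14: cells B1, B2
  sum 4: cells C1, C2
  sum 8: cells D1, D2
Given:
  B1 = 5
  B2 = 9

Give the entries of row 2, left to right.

4 in 2 cells must be {1,3}.
Given what's placed, C2 must be 1 to fit the 16 across and 4 down.
D2 = 2: the only remaining digit allowed by both the 16 across and the 8 down.
C1 = 4 − 1 = 3 completes the 4 down.
D1 = 8 − 2 = 6 completes the 8 down.
A2 = 16 − 12 = 4 completes the 16 across.
A1 = 15 − 14 = 1 completes the 15 across.

4 9 1 2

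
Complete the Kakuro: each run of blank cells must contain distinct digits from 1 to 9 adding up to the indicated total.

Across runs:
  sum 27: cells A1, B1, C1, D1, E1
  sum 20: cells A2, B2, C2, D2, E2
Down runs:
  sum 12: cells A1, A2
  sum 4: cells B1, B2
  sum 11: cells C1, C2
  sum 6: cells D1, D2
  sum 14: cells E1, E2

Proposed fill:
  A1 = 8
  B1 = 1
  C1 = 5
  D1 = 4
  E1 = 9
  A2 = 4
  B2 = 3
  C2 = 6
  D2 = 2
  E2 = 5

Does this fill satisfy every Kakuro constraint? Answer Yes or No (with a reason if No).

Yes

Across: 8+1+5+4+9=27; 4+3+6+2+5=20. Down: 8+4=12; 1+3=4; 5+6=11; 4+2=6; 9+5=14. No digit repeats within any run.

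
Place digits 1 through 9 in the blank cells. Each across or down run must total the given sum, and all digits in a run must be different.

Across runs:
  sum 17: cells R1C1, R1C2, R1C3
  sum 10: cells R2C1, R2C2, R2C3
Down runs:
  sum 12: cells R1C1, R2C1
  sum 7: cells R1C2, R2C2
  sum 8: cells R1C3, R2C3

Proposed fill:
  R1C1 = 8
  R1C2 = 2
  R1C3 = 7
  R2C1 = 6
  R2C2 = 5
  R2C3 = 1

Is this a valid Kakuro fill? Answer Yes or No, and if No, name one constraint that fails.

No — the down run R1C1–R2C1 sums to 14, not 12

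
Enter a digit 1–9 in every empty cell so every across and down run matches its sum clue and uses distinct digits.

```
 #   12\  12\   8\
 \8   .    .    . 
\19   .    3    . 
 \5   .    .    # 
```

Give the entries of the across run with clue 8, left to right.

2 5 1

Given what's placed, R2C3 must be 7 to fit the 19 across and 8 down.
R1C3 = 8 − 7 = 1 completes the 8 down.
R2C1 = 19 − 10 = 9 completes the 19 across.
Given what's placed, R1C1 must be 2 to fit the 8 across and 12 down.
R1C2 = 8 − 3 = 5 completes the 8 across.
R3C1 = 12 − 11 = 1 completes the 12 down.
R3C2 = 5 − 1 = 4 completes the 5 across.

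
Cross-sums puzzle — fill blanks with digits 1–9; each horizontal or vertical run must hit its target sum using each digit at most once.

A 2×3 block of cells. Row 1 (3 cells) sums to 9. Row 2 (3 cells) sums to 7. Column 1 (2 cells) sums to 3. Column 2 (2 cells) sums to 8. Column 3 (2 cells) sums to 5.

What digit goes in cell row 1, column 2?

6

7 in 3 cells must be {1,2,4}; 3 in 2 cells must be {1,2}.
Nothing is forced directly, so branch on (2,2), whose candidates are 1 or 2. If (2,2) = 1: then (1,2) would have to be in {1,2,3,4,5,6} for the 9 across but in {7} for the 8 down — contradiction. So (2,2) = 2.
(1,2) = 8 − 2 = 6 completes the 8 down.
Given what's placed, (2,1) must be 1 to fit the 7 across and 3 down.
(2,3) = 7 − 3 = 4 completes the 7 across.
(1,1) = 3 − 1 = 2 completes the 3 down.
(1,3) = 9 − 8 = 1 completes the 9 across.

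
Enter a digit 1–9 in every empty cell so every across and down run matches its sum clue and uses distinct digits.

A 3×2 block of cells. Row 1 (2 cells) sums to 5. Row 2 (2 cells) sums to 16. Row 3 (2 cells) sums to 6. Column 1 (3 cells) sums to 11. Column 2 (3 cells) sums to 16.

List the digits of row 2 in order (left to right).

16 in 2 cells must be {7,9}.
The 16 across and the 11 down share only 7, so (2,1) = 7.
(2,2) = 16 − 7 = 9 completes the 16 across.
Given what's placed, (3,1) must be 1 to fit the 6 across and 11 down.
(3,2) = 6 − 1 = 5 completes the 6 across.
(1,1) = 11 − 8 = 3 completes the 11 down.
(1,2) = 5 − 3 = 2 completes the 5 across.

7, 9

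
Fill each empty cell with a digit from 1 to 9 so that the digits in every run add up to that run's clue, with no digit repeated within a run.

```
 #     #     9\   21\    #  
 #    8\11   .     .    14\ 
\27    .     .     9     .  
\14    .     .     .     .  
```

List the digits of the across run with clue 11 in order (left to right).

No cell is forced outright now. R3C4 can only be 5 or 6 or 8 (the digits allowed by both its 14 across and its 14 down). If R3C4 = 5: then R2C4 would have to be in {3,4,5,6,7,8} for the 27 across but in {9} for the 14 down — contradiction. If R3C4 = 8: that forces R2C4 = 6, after which R3C3 would have to be in {1,2,3} for the 14 across but in {4,5,7,8} for the 21 down — contradiction. So R3C4 = 6.
R2C4 = 14 − 6 = 8 completes the 14 down.
Nothing is forced directly, so branch on R3C3, whose candidates are 4 or 5. If R3C3 = 4: that forces R1C3 = 8, R1C2 = 3, R2C2 = 4, after which R3C2 would have to be in {1,3} for the 14 across but in {2} for the 9 down — contradiction. So R3C3 = 5.
R1C3 = 21 − 14 = 7 completes the 21 down.
R1C2 = 11 − 7 = 4 completes the 11 across.

4 7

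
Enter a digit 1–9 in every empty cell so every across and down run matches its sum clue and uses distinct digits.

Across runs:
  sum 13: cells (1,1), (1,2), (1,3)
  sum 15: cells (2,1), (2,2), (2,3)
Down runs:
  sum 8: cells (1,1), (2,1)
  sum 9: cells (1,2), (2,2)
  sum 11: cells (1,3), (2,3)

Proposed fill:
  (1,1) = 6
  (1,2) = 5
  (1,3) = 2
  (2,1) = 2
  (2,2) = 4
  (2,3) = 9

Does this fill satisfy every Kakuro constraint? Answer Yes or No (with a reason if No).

Yes

Across: 6+5+2=13; 2+4+9=15. Down: 6+2=8; 5+4=9; 2+9=11. No digit repeats within any run.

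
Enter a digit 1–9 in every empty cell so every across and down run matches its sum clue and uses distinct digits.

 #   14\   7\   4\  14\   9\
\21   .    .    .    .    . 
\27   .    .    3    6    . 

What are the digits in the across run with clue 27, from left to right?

9 4 3 6 5

4 in 2 cells must be {1,3}.
R1C3 = 4 − 3 = 1 completes the 4 down.
R1C4 = 14 − 6 = 8 completes the 14 down.
Nothing is forced directly, so branch on R1C1, whose candidates are 5 or 6. If R1C1 = 6: that forces R2C1 = 8, R2C2 = 1, after which R2C5 would have to be in {9} for the 27 across but in {1,2,3,4,5,6,7,8} for the 9 down — contradiction. So R1C1 = 5.
R2C1 = 14 − 5 = 9 completes the 14 down.
Nothing is forced directly, so branch on R1C2, whose candidates are 3 or 4. If R1C2 = 4: that forces R1C5 = 3, after which R2C2 would have to be in {1,2,4,5,7,8} for the 27 across but in {3} for the 7 down — contradiction. So R1C2 = 3.
R1C5 = 21 − 17 = 4 completes the 21 across.
R2C2 = 7 − 3 = 4 completes the 7 down.
R2C5 = 27 − 22 = 5 completes the 27 across.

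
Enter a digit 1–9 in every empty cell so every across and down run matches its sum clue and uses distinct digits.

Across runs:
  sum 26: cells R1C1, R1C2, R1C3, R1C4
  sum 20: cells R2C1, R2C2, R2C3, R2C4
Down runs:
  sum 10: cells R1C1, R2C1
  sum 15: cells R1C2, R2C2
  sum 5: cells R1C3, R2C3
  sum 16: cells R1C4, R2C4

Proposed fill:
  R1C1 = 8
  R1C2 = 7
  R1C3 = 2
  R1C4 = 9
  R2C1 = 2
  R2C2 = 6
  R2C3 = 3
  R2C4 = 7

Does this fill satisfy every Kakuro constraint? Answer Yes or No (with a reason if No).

No — the down run R1C2–R2C2 sums to 13, not 15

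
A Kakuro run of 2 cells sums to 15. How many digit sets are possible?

2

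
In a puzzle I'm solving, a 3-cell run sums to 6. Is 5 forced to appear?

No

The only way to make 6 from 3 distinct digits is {1,2,3}, which does not contain 5.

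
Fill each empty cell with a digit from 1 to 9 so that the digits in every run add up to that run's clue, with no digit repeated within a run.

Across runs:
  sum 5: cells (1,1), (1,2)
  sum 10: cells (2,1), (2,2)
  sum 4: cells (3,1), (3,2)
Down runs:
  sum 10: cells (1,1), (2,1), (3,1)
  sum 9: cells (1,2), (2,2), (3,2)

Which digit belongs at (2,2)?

4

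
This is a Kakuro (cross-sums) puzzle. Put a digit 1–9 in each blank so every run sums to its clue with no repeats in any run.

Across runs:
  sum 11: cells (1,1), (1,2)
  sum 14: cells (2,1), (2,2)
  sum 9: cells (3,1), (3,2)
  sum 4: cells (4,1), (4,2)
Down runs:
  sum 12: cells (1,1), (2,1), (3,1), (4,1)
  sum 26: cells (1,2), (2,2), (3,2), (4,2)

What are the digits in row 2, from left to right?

4 in 2 cells must be {1,3}.
Only 3 fits (4,2) under both its across sum 4 and down sum 26.
(4,1) = 4 − 3 = 1 completes the 4 across.
Nothing is forced directly, so branch on (3,2), whose candidates are 6 or 8. If (3,2) = 8: then (3,1) would have to be in {1} for the 9 across but in {2,3,4,5,6} for the 12 down — contradiction. So (3,2) = 6.
(3,1) = 9 − 6 = 3 completes the 9 across.
(2,1) = 6: the only remaining digit allowed by both the 14 across and the 12 down.
(2,2) = 14 − 6 = 8 completes the 14 across.

6 8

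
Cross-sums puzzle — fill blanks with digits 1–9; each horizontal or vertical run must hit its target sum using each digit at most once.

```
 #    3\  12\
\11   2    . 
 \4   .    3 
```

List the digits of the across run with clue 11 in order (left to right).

2 9

4 in 2 cells must be {1,3}; 3 in 2 cells must be {1,2}.
R1C2 = 11 − 2 = 9 completes the 11 across.
R2C1 = 4 − 3 = 1 completes the 4 across.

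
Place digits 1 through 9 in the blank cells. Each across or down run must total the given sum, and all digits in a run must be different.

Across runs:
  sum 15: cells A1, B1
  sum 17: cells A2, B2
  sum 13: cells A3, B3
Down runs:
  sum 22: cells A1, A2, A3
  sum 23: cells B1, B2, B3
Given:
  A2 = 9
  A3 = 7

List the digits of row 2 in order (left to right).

9, 8

17 in 2 cells must be {8,9}; 23 in 3 cells must be {6,8,9}.
A1 = 22 − 16 = 6 completes the 22 down.
B1 = 15 − 6 = 9 completes the 15 across.
B2 = 17 − 9 = 8 completes the 17 across.
B3 = 13 − 7 = 6 completes the 13 across.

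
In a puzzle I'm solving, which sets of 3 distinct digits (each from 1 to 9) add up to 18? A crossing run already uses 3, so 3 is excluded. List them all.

3 distinct digits from 1–9 sum between 6 and 24.
Dropping sets that contain 3.

{1,8,9}; {2,7,9}; {4,5,9}; {4,6,8}; {5,6,7}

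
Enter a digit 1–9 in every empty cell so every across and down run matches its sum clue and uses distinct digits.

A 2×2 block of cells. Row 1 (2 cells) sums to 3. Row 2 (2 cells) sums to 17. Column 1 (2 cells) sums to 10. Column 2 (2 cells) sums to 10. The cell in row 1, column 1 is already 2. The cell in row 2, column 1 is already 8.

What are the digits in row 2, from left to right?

8 9

3 in 2 cells must be {1,2}; 17 in 2 cells must be {8,9}.
(1,2) = 3 − 2 = 1 completes the 3 across.
(2,2) = 17 − 8 = 9 completes the 17 across.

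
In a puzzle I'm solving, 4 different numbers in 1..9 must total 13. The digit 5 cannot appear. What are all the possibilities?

4 distinct digits from 1–9 sum between 10 and 30.
Dropping sets that contain 5.

{1,2,3,7}; {1,2,4,6}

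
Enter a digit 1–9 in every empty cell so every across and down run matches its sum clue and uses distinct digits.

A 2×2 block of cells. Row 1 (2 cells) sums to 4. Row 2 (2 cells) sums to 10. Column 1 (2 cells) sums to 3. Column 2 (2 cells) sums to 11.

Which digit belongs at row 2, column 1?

4 in 2 cells must be {1,3}; 3 in 2 cells must be {1,2}.
The 4 across and the 3 down share only 1, so (1,1) = 1.
(1,2) = 4 − 1 = 3 completes the 4 across.
(2,1) = 3 − 1 = 2 completes the 3 down.
(2,2) = 10 − 2 = 8 completes the 10 across.

2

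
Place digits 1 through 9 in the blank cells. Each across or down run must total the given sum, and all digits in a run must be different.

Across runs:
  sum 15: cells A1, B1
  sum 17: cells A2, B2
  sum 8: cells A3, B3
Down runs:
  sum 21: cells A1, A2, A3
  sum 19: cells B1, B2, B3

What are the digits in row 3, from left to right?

17 in 2 cells must be {8,9}.
Nothing is forced directly, so branch on A3, whose candidates are 5 or 6 or 7. If A3 = 5: that forces A2 = 9, B2 = 8, after which B3 would have to be in {3} for the 8 across but in {2,4,5,6,7,9} for the 19 down — contradiction. If A3 = 7: then B3 would have to be in {1} for the 8 across but in {2,3,4,5,6,7,8,9} for the 19 down — contradiction. So A3 = 6.
Given what's placed, A2 must be 8 to fit the 17 across and 21 down.
B2 = 17 − 8 = 9 completes the 17 across.
B3 = 8 − 6 = 2 completes the 8 across.
A1 = 21 − 14 = 7 completes the 21 down.
B1 = 15 − 7 = 8 completes the 15 across.

6, 2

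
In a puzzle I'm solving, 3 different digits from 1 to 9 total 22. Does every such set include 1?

No

Counterexample: {5,8,9} sums to 22 without using 1.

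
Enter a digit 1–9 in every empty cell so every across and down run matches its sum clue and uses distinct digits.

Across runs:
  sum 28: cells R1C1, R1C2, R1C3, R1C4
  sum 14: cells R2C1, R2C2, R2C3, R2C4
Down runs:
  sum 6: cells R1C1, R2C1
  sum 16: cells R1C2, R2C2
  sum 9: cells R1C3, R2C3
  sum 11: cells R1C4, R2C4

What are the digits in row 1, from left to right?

16 in 2 cells must be {7,9}.
Only 7 fits R2C2 under both its across sum 14 and down sum 16.
R1C2 = 16 − 7 = 9 completes the 16 down.
Nothing is forced directly, so branch on R2C4, whose candidates are 2 or 4. If R2C4 = 2: then R1C4 would have to be in {4,5,6,7,8} for the 28 across but in {9} for the 11 down — contradiction. So R2C4 = 4.
R1C4 = 11 − 4 = 7 completes the 11 down.
R1C1 = 4: the only remaining digit allowed by both the 28 across and the 6 down.
R1C3 = 28 − 20 = 8 completes the 28 across.

4, 9, 8, 7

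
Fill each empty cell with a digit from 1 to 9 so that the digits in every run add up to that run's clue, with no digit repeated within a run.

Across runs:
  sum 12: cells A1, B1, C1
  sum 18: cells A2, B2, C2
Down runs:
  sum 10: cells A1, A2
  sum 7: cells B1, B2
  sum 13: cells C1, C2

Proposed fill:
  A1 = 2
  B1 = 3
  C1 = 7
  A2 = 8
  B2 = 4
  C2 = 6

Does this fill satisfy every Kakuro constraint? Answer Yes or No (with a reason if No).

Yes

Across: 2+3+7=12; 8+4+6=18. Down: 2+8=10; 3+4=7; 7+6=13. No digit repeats within any run.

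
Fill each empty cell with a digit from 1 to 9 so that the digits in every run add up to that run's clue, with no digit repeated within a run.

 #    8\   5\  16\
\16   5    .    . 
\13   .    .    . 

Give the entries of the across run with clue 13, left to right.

16 in 2 cells must be {7,9}.
R2C1 = 8 − 5 = 3 completes the 8 down.
Given what's placed, R2C3 must be 9 to fit the 13 across and 16 down.
R1C3 = 16 − 9 = 7 completes the 16 down.
R2C2 = 13 − 12 = 1 completes the 13 across.
R1C2 = 16 − 12 = 4 completes the 16 across.

3, 1, 9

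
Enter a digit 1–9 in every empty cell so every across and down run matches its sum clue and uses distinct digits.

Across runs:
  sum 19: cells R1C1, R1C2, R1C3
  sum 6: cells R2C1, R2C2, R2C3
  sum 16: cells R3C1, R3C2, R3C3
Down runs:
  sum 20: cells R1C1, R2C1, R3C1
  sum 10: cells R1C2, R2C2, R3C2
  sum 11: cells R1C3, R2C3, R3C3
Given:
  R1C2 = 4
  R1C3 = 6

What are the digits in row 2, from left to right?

6 in 3 cells must be {1,2,3}.
R1C1 = 19 − 10 = 9 completes the 19 across.
R2C1 = 3: the only remaining digit allowed by both the 6 across and the 20 down.
R2C2 = 1: the only remaining digit allowed by both the 6 across and the 10 down.
R2C3 = 6 − 4 = 2 completes the 6 across.
R3C1 = 20 − 12 = 8 completes the 20 down.
R3C2 = 10 − 5 = 5 completes the 10 down.
R3C3 = 16 − 13 = 3 completes the 16 across.

3 1 2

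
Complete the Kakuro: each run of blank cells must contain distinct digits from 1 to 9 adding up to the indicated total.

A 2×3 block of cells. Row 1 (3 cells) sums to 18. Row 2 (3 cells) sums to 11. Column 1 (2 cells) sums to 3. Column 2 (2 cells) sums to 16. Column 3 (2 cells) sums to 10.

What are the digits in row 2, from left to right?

3 in 2 cells must be {1,2}; 16 in 2 cells must be {7,9}.
The 11 across and the 16 down share only 7, so (2,2) = 7.
(1,2) = 16 − 7 = 9 completes the 16 down.
Given what's placed, (2,1) must be 1 to fit the 11 across and 3 down.
(2,3) = 11 − 8 = 3 completes the 11 across.
(1,1) = 3 − 1 = 2 completes the 3 down.
(1,3) = 18 − 11 = 7 completes the 18 across.

1 7 3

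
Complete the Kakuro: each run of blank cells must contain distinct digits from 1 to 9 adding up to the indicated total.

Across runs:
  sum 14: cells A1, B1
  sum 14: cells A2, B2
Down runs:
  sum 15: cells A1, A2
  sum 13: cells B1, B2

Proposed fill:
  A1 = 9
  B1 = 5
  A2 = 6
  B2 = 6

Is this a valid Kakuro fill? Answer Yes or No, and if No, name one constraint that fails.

No — the across run A2–B2 sums to 12, not 14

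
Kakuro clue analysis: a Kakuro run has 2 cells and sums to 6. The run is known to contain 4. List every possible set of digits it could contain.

{2,4}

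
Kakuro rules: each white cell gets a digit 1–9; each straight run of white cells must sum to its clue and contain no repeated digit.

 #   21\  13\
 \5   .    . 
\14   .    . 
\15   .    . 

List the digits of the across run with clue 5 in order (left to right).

4 1

The 5 across and the 21 down share only 4, so R1C1 = 4.
R1C2 = 5 − 4 = 1 completes the 5 across.
Nothing is forced directly, so branch on R2C1, whose candidates are 8 or 9. If R2C1 = 8: then R2C2 would have to be in {6} for the 14 across but in {3,4,5,7,8,9} for the 13 down — contradiction. So R2C1 = 9.
R2C2 = 14 − 9 = 5 completes the 14 across.
R3C1 = 21 − 13 = 8 completes the 21 down.
R3C2 = 15 − 8 = 7 completes the 15 across.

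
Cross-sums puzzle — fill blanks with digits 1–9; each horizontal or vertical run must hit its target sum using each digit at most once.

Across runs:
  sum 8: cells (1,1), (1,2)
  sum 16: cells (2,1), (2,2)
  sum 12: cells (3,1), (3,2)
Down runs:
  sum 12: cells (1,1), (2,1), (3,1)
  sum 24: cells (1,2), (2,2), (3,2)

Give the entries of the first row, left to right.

16 in 2 cells must be {7,9}; 24 in 3 cells must be {7,8,9}.
The 8 across and the 24 down share only 7, so (1,2) = 7.
Given what's placed, (2,2) must be 9 to fit the 16 across and 24 down.
(3,2) = 24 − 16 = 8 completes the 24 down.
(1,1) = 8 − 7 = 1 completes the 8 across.
(2,1) = 16 − 9 = 7 completes the 16 across.
(3,1) = 12 − 8 = 4 completes the 12 across.

1, 7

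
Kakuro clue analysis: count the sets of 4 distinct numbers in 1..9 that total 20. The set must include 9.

5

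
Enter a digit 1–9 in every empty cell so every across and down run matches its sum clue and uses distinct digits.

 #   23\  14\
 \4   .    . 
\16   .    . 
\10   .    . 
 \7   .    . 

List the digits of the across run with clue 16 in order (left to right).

9 7

4 in 2 cells must be {1,3}; 16 in 2 cells must be {7,9}.
Only 7 fits R2C2 under both its across sum 16 and down sum 14.
Given what's placed, R1C2 must be 1 to fit the 4 across and 14 down.
R2C1 = 16 − 7 = 9 completes the 16 across.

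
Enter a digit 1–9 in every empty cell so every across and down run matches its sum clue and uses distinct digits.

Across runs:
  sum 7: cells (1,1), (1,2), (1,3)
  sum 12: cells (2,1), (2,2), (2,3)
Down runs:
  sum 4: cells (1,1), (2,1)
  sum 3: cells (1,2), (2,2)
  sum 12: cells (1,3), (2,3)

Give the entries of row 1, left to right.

7 in 3 cells must be {1,2,4}; 4 in 2 cells must be {1,3}; 3 in 2 cells must be {1,2}.
The 7 across and the 4 down share only 1, so (1,1) = 1.
Given what's placed, (1,2) must be 2 to fit the 7 across and 3 down.
(1,3) = 7 − 3 = 4 completes the 7 across.
(2,1) = 4 − 1 = 3 completes the 4 down.
(2,2) = 3 − 2 = 1 completes the 3 down.
(2,3) = 12 − 4 = 8 completes the 12 across.

1 2 4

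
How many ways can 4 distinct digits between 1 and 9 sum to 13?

3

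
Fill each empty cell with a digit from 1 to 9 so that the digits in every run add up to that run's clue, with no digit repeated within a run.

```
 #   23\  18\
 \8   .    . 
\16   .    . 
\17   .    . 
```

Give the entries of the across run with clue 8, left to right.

16 in 2 cells must be {7,9}; 17 in 2 cells must be {8,9}; 23 in 3 cells must be {6,8,9}.
The 8 across and the 23 down share only 6, so R1C1 = 6.
R1C2 = 8 − 6 = 2 completes the 8 across.
Given what's placed, R2C1 must be 9 to fit the 16 across and 23 down.
R2C2 = 16 − 9 = 7 completes the 16 across.
R3C1 = 23 − 15 = 8 completes the 23 down.
R3C2 = 17 − 8 = 9 completes the 17 across.

6, 2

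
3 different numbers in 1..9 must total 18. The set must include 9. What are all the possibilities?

{1,8,9}; {2,7,9}; {3,6,9}; {4,5,9}

3 distinct digits from 1–9 sum between 6 and 24.
Keeping only sets containing 9.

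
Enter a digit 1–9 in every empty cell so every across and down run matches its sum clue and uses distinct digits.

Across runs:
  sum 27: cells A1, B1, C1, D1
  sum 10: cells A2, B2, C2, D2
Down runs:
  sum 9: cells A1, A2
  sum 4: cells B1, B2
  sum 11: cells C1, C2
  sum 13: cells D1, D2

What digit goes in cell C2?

3

10 in 4 cells must be {1,2,3,4}; 4 in 2 cells must be {1,3}.
Only 3 fits B1 under both its across sum 27 and down sum 4.
B2 = 4 − 3 = 1 completes the 4 down.
Given what's placed, D2 must be 4 to fit the 10 across and 13 down.
D1 = 13 − 4 = 9 completes the 13 down.
No cell is forced outright now. A2 can only be 2 or 3 (the digits allowed by both its 10 across and its 9 down). If A2 = 3: then A1 would have to be in {7,8} for the 27 across but in {6} for the 9 down — contradiction. So A2 = 2.
A1 = 9 − 2 = 7 completes the 9 down.
C1 = 27 − 19 = 8 completes the 27 across.
C2 = 10 − 7 = 3 completes the 10 across.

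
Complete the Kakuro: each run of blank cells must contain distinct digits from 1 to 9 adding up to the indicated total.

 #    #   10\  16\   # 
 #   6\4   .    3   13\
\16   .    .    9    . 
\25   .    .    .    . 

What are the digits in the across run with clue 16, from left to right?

1 2 9 4

4 in 2 cells must be {1,3}.
R1C2 = 4 − 3 = 1 completes the 4 across.
R2C4 = 4: the only remaining digit allowed by both the 16 across and the 13 down.
R3C3 = 16 − 12 = 4 completes the 16 down.
R3C4 = 13 − 4 = 9 completes the 13 down.
Given what's placed, R2C2 must be 2 to fit the 16 across and 10 down.
Given what's placed, R3C1 must be 5 to fit the 25 across and 6 down.
R3C2 = 25 − 18 = 7 completes the 25 across.
R2C1 = 16 − 15 = 1 completes the 16 across.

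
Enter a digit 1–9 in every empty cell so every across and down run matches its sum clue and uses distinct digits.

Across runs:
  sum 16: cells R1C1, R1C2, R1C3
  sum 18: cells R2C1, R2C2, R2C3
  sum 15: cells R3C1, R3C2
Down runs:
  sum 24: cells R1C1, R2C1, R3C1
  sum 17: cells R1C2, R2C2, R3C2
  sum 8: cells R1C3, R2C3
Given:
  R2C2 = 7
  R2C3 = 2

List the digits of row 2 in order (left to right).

9 7 2

24 in 3 cells must be {7,8,9}.
R1C3 = 8 − 2 = 6 completes the 8 down.
R2C1 = 18 − 9 = 9 completes the 18 across.
No cell is forced outright now. R1C1 can only be 7 or 8 (the digits allowed by both its 16 across and its 24 down). If R1C1 = 7: then R1C2 would have to be in {3} for the 16 across but in {1,2,4,6,8,9} for the 17 down — contradiction. So R1C1 = 8.
R1C2 = 16 − 14 = 2 completes the 16 across.
R3C1 = 24 − 17 = 7 completes the 24 down.
R3C2 = 15 − 7 = 8 completes the 15 across.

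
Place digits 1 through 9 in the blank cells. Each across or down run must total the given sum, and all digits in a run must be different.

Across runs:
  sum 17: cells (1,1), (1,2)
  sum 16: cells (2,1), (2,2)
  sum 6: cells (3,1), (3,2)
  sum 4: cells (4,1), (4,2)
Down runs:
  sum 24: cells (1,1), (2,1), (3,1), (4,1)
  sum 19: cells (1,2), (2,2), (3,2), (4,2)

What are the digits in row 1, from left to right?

17 in 2 cells must be {8,9}; 16 in 2 cells must be {7,9}; 4 in 2 cells must be {1,3}.
Nothing is forced directly, so branch on (2,2), whose candidates are 7 or 9. If (2,2) = 9: then (1,2) would have to be in {8,9} for the 17 across but in {1,2,3,4,5,6,7} for the 19 down — contradiction. So (2,2) = 7.
(2,1) = 16 − 7 = 9 completes the 16 across.
Given what's placed, (1,1) must be 8 to fit the 17 across and 24 down.
(1,2) = 17 − 8 = 9 completes the 17 across.

8 9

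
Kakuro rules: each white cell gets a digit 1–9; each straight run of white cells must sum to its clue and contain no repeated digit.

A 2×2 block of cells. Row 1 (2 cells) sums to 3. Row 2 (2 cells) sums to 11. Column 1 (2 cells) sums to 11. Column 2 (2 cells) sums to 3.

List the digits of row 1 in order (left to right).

2, 1

3 in 2 cells must be {1,2}.
The 3 across and the 11 down share only 2, so (1,1) = 2.
(1,2) = 3 − 2 = 1 completes the 3 across.
(2,1) = 11 − 2 = 9 completes the 11 down.
(2,2) = 11 − 9 = 2 completes the 11 across.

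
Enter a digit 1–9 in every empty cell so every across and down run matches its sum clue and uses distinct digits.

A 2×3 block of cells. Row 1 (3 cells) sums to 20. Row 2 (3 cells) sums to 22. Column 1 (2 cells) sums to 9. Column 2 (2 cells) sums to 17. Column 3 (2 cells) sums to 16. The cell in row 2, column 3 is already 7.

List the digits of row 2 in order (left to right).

6 9 7

17 in 2 cells must be {8,9}; 16 in 2 cells must be {7,9}.
(1,3) = 16 − 7 = 9 completes the 16 down.
Given what's placed, (2,1) must be 6 to fit the 22 across and 9 down.
(2,2) = 22 − 13 = 9 completes the 22 across.
(1,1) = 9 − 6 = 3 completes the 9 down.
(1,2) = 20 − 12 = 8 completes the 20 across.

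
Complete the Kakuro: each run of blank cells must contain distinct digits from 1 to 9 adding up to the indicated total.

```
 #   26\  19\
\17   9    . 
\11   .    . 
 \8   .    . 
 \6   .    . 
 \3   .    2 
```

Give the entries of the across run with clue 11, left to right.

8 3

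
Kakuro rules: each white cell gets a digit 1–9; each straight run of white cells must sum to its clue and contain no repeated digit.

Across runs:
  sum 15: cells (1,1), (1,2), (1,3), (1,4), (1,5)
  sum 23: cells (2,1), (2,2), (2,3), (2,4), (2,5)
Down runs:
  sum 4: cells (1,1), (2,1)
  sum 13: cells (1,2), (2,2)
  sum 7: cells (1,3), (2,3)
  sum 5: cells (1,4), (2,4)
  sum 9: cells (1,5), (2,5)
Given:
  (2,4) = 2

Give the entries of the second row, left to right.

15 in 5 cells must be {1,2,3,4,5}; 4 in 2 cells must be {1,3}.
(1,4) = 5 − 2 = 3 completes the 5 down.
Given what's placed, (1,1) must be 1 to fit the 15 across and 4 down.
(2,1) = 4 − 1 = 3 completes the 4 down.
No cell is forced outright now. (1,3) can only be 2 or 4 or 5 (the digits allowed by both its 15 across and its 7 down). If (1,3) = 4: that forces (1,2) = 5, (1,5) = 2, (2,2) = 8, after which (2,3) would have to be in {1,4,6,9} for the 23 across but in {3} for the 7 down — contradiction. If (1,3) = 5: that forces (1,2) = 4, (1,5) = 2, (2,2) = 9, after which (2,3) would have to be in {1,4,5,8} for the 23 across but in {2} for the 7 down — contradiction. So (1,3) = 2.
(2,3) = 7 − 2 = 5 completes the 7 down.
Nothing is forced directly, so branch on (1,2), whose candidates are 4 or 5. If (1,2) = 5: that forces (1,5) = 4, after which (2,2) would have to be in {4,6,7,9} for the 23 across but in {8} for the 13 down — contradiction. So (1,2) = 4.
(1,5) = 15 − 10 = 5 completes the 15 across.
(2,2) = 13 − 4 = 9 completes the 13 down.
(2,5) = 23 − 19 = 4 completes the 23 across.

3 9 5 2 4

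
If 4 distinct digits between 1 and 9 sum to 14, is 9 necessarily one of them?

No

Counterexample: {1,2,3,8} sums to 14 without using 9.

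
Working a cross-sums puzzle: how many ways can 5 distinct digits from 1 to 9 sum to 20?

6

5 distinct digits from 1–9 sum between 15 and 35.
Enumerating: {1,2,3,5,9}, {1,2,3,6,8}, {1,2,4,5,8}, {1,2,4,6,7}, {1,3,4,5,7}, {2,3,4,5,6}.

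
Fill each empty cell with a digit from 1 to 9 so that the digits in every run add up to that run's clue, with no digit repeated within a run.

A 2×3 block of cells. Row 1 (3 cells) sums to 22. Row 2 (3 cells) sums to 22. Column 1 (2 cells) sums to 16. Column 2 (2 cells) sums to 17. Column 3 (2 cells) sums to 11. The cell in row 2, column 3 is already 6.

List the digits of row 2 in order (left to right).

7 9 6

16 in 2 cells must be {7,9}; 17 in 2 cells must be {8,9}.
(1,3) = 11 − 6 = 5 completes the 11 down.
(2,2) = 9: the only remaining digit allowed by both the 22 across and the 17 down.
(1,1) = 9: the only remaining digit allowed by both the 22 across and the 16 down.
(1,2) = 22 − 14 = 8 completes the 22 across.
(2,1) = 22 − 15 = 7 completes the 22 across.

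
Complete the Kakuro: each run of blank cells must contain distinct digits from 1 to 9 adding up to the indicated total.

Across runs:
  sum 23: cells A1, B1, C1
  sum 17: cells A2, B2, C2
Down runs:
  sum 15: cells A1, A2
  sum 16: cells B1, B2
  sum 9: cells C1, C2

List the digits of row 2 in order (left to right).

9 7 1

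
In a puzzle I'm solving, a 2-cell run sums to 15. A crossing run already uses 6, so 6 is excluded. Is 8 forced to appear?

Yes

The only way to make 15 from 2 distinct digits under that restriction is {7,8}, which contains 8.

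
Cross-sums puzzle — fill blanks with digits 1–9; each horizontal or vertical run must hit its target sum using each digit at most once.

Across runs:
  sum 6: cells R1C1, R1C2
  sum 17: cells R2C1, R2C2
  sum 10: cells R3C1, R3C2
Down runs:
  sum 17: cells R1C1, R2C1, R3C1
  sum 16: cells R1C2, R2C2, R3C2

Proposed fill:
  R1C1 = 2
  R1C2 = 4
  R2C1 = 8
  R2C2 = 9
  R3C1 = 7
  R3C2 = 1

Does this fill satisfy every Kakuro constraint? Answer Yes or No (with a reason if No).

No — the down run R1C2–R3C2 sums to 14, not 16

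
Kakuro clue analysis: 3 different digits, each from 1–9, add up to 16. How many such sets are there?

8

3 distinct digits from 1–9 sum between 6 and 24.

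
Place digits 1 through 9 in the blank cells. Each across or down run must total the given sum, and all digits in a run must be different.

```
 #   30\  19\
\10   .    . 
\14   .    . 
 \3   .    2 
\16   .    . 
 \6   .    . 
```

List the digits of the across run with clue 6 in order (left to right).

5, 1

3 in 2 cells must be {1,2}; 16 in 2 cells must be {7,9}.
R3C1 = 3 − 2 = 1 completes the 3 across.
Given what's placed, R5C1 must be 5 to fit the 6 across and 30 down.
R5C2 = 6 − 5 = 1 completes the 6 across.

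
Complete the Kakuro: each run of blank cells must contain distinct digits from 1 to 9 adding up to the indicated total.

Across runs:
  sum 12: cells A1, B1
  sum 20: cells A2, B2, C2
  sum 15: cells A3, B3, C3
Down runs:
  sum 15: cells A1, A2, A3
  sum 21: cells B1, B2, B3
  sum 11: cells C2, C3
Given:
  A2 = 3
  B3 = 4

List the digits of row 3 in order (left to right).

8 4 3

Nothing is forced directly, so branch on B1, whose candidates are 8 or 9. If B1 = 9: then A1 would have to be in {3} for the 12 across but in {4,5,7,8} for the 15 down — contradiction. So B1 = 8.
A1 = 12 − 8 = 4 completes the 12 across.
B2 = 21 − 12 = 9 completes the 21 down.
C2 = 20 − 12 = 8 completes the 20 across.
A3 = 15 − 7 = 8 completes the 15 down.
C3 = 15 − 12 = 3 completes the 15 across.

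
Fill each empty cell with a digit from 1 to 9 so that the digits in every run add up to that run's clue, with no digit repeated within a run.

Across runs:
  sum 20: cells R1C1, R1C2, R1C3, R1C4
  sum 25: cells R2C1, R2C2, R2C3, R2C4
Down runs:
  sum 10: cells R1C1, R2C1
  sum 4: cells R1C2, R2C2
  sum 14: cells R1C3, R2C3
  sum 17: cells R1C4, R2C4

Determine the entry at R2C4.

9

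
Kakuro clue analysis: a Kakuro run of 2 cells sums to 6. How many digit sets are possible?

2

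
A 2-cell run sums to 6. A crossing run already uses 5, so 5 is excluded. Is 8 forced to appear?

The only way to make 6 from 2 distinct digits under that restriction is {2,4}, which does not contain 8.

No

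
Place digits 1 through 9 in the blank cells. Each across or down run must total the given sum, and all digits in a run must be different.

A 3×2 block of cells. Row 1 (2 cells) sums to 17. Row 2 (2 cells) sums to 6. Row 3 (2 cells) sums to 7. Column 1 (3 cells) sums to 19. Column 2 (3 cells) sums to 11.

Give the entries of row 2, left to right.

4, 2

17 in 2 cells must be {8,9}.
The 17 across and the 11 down share only 8, so (1,2) = 8.
(1,1) = 17 − 8 = 9 completes the 17 across.
Nothing is forced directly, so branch on (2,1), whose candidates are 2 or 4. If (2,1) = 2: then (2,2) would have to be in {4} for the 6 across but in {1,2} for the 11 down — contradiction. So (2,1) = 4.
(2,2) = 6 − 4 = 2 completes the 6 across.
(3,1) = 19 − 13 = 6 completes the 19 down.
(3,2) = 7 − 6 = 1 completes the 7 across.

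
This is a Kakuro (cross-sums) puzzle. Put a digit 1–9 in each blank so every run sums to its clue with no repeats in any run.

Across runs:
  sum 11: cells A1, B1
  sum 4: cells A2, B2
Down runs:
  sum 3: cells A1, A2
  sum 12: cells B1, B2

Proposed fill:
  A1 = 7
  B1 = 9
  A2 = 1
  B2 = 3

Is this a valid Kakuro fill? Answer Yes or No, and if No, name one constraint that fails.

No — the down run A1–A2 sums to 8, not 3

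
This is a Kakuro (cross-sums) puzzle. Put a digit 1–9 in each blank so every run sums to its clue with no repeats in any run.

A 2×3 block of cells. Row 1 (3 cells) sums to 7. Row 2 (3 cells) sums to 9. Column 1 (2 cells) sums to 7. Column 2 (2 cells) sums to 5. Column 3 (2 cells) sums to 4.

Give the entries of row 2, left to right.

5 1 3

7 in 3 cells must be {1,2,4}; 4 in 2 cells must be {1,3}.
The 7 across and the 4 down share only 1, so (1,3) = 1.
(2,3) = 4 − 1 = 3 completes the 4 down.
Nothing is forced directly, so branch on (1,1), whose candidates are 2 or 4. If (1,1) = 4: that forces (1,2) = 2, after which (2,1) would have to be in {1,2,4,5} for the 9 across but in {3} for the 7 down — contradiction. So (1,1) = 2.
(1,2) = 7 − 3 = 4 completes the 7 across.
(2,1) = 7 − 2 = 5 completes the 7 down.
(2,2) = 9 − 8 = 1 completes the 9 across.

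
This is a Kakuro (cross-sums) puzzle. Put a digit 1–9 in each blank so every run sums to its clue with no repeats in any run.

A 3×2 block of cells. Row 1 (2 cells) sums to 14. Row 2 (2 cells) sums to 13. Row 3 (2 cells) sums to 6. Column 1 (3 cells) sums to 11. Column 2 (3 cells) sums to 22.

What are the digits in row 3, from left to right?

The 6 across and the 22 down share only 5, so (3,2) = 5.
(3,1) = 6 − 5 = 1 completes the 6 across.
Nothing is forced directly, so branch on (1,1), whose candidates are 6 or 8. If (1,1) = 8: then (1,2) would have to be in {6} for the 14 across but in {8,9} for the 22 down — contradiction. So (1,1) = 6.
(1,2) = 14 − 6 = 8 completes the 14 across.
(2,1) = 11 − 7 = 4 completes the 11 down.
(2,2) = 13 − 4 = 9 completes the 13 across.

1, 5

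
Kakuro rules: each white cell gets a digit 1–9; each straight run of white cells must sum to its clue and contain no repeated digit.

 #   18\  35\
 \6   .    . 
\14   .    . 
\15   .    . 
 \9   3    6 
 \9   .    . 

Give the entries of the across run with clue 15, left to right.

7, 8

35 in 5 cells must be {5,6,7,8,9}.
Given what's placed, R1C2 must be 5 to fit the 6 across and 35 down.
R1C1 = 6 − 5 = 1 completes the 6 across.
Nothing is forced directly, so branch on R2C1, whose candidates are 5 or 8. If R2C1 = 8: then R2C2 would have to be in {6} for the 14 across but in {7,8,9} for the 35 down — contradiction. So R2C1 = 5.
R2C2 = 14 − 5 = 9 completes the 14 across.
R3C1 = 7: the only remaining digit allowed by both the 15 across and the 18 down.
R3C2 = 15 − 7 = 8 completes the 15 across.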